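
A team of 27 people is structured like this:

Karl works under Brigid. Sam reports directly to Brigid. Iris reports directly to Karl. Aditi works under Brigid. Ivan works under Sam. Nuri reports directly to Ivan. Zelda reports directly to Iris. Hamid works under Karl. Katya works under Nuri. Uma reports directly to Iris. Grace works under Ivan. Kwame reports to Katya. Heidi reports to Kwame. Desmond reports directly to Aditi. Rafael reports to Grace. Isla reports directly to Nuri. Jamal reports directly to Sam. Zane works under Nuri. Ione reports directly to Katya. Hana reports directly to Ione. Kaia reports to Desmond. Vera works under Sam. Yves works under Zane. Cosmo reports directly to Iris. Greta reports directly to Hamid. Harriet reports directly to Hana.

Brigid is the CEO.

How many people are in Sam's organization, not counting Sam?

Sam directly manages Ivan, Jamal, Vera. Under Ivan: Grace, Rafael, Nuri, Zane, Yves, Isla, Katya, Ione, Hana, Harriet, Kwame, Heidi (12). Jamal has no reports. Vera has no reports. So Sam's organization is 3 direct reports plus everyone under them: 13 + 1 + 1 = 15.

15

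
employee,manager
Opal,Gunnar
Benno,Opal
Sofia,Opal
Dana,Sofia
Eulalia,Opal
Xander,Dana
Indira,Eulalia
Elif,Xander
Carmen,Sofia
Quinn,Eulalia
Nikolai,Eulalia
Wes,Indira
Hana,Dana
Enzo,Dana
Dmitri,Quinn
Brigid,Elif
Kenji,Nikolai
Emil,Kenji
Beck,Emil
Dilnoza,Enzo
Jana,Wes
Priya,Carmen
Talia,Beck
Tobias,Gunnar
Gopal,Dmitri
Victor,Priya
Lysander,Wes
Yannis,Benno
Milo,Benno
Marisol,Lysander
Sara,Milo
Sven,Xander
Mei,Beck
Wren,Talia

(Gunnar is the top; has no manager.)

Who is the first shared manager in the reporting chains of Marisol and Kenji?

Marisol's chain of managers is Lysander, Wes, Indira, Eulalia, Opal, Gunnar. Kenji's chain of managers is Nikolai, Eulalia, Opal, Gunnar. The first manager that appears in both chains is Eulalia.

Eulalia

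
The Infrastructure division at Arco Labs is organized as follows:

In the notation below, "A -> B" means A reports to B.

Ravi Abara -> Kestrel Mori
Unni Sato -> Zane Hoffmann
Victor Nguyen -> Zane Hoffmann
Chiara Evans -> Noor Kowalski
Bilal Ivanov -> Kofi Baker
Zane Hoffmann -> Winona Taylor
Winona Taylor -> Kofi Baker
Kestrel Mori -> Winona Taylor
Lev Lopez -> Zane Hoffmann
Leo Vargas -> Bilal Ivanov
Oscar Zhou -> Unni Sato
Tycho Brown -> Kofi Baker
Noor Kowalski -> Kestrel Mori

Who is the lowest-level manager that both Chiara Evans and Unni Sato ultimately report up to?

Chiara Evans's chain of managers is Noor Kowalski, Kestrel Mori, Winona Taylor, Kofi Baker. Unni Sato's chain of managers is Zane Hoffmann, Winona Taylor, Kofi Baker. The first manager that appears in both chains is Winona Taylor.

Winona Taylor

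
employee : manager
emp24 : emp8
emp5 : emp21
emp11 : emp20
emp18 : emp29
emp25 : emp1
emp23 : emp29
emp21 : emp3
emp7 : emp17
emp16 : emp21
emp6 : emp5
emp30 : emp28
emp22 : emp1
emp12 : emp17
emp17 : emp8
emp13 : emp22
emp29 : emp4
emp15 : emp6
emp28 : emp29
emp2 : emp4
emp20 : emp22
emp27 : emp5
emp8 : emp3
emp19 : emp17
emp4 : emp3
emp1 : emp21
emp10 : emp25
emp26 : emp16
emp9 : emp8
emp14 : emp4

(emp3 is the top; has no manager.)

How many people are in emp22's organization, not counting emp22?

emp22 directly manages emp20, emp13. Under emp20: emp11 (1). emp13 has no reports. So emp22's organization is 2 direct reports plus everyone under them: 2 + 1 = 3.

3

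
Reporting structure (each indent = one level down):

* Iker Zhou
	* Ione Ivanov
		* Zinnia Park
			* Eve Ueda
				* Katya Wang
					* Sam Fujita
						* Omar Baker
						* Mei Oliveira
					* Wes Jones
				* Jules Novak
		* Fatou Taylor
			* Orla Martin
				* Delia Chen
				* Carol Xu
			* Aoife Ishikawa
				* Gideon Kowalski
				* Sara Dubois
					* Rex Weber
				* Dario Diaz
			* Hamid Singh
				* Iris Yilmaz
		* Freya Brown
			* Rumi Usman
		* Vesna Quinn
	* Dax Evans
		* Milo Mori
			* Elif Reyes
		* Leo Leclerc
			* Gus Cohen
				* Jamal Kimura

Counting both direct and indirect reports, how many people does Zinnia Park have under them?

7

Zinnia Park directly manages Eve Ueda. Under Eve Ueda: Jules Novak, Katya Wang, Wes Jones, Sam Fujita, Mei Oliveira, Omar Baker (6). That's 7 in total.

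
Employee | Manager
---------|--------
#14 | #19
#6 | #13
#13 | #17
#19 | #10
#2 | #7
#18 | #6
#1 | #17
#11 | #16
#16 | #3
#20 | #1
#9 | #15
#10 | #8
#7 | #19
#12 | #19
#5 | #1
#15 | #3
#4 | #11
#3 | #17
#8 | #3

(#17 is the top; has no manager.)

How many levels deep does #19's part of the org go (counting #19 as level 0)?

2

The longest chain under #19 runs #19 → #7 → #2, which is 2 levels below #19.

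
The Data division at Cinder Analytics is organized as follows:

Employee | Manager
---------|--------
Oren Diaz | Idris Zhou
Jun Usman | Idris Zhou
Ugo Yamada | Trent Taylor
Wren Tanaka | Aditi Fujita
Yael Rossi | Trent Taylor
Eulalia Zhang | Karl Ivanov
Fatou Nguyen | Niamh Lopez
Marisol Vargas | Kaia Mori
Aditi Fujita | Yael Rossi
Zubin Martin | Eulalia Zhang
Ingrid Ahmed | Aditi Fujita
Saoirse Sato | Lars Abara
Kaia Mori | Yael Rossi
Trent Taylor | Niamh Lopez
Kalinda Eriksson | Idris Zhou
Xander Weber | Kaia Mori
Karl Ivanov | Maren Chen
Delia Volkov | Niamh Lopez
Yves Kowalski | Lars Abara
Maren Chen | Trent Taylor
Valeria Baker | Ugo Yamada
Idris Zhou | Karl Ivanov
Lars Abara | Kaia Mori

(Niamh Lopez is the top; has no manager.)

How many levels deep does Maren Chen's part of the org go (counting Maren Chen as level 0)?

3

The longest chain under Maren Chen runs Maren Chen → Karl Ivanov → Eulalia Zhang → Zubin Martin, which is 3 levels below Maren Chen.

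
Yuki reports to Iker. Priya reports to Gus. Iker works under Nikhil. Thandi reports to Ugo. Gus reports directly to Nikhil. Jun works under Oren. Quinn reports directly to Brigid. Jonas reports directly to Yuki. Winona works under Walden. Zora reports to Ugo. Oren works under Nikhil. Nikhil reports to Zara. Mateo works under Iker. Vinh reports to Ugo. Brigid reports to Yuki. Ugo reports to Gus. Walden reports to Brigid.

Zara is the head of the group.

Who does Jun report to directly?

Oren

Jun reports directly to Oren.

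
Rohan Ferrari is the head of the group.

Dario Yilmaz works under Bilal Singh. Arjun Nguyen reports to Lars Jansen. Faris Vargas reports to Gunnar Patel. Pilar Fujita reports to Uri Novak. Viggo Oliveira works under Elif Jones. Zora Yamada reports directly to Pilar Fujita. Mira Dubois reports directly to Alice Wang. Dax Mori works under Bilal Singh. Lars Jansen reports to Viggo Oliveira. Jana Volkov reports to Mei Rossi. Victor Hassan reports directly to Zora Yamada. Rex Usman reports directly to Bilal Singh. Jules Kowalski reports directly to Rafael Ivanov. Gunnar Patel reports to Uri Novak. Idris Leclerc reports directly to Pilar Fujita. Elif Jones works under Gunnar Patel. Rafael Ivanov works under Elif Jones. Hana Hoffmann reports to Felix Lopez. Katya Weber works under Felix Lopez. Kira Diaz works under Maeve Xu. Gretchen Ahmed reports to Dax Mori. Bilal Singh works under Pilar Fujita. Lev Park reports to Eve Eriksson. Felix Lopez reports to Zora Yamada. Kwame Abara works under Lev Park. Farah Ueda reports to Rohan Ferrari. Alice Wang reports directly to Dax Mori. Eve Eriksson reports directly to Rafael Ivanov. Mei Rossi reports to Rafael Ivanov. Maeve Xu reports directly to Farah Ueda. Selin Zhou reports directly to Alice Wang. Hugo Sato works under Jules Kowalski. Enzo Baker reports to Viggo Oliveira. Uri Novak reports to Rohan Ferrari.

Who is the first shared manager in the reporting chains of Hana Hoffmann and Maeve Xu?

Rohan Ferrari

Hana Hoffmann's chain of managers is Felix Lopez, Zora Yamada, Pilar Fujita, Uri Novak, Rohan Ferrari. Maeve Xu's chain of managers is Farah Ueda, Rohan Ferrari. The first manager that appears in both chains is Rohan Ferrari.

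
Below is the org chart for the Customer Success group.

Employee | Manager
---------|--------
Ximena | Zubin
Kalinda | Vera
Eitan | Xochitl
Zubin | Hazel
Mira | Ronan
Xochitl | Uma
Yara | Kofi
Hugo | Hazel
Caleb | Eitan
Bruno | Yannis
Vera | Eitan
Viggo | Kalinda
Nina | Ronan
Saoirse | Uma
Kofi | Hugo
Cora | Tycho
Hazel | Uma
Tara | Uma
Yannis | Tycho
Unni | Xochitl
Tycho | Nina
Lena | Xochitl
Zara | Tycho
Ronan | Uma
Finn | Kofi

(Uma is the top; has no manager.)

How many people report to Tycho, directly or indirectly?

4

Tycho directly manages Yannis, Zara, Cora. Under Yannis: Bruno (1). Zara has no reports. Cora has no reports. So Tycho's organization is 3 direct reports plus everyone under them: 2 + 1 + 1 = 4.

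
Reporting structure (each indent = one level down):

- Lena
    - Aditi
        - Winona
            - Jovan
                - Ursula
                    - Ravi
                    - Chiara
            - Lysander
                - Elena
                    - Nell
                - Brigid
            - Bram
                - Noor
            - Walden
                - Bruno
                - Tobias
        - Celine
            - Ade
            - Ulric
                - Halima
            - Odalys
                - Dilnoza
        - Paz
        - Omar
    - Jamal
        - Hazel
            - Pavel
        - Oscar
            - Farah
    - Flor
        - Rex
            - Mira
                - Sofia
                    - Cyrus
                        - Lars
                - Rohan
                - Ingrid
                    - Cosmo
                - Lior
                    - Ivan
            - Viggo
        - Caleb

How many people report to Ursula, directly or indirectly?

2

Ursula directly manages Ravi, Chiara. Ravi has no reports. Chiara has no reports. So Ursula's organization is 2 direct reports plus everyone under them: 1 + 1 = 2.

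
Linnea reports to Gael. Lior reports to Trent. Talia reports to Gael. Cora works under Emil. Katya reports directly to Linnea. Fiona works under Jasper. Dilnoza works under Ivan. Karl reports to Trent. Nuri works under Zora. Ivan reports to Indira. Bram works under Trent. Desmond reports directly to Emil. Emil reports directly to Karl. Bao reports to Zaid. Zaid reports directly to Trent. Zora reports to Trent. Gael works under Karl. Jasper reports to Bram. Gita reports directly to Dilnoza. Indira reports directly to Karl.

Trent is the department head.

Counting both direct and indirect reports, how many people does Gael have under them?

3

Gael directly manages Linnea, Talia. Under Linnea: Katya (1). Talia has no reports. So Gael's organization is 2 direct reports plus everyone under them: 2 + 1 = 3.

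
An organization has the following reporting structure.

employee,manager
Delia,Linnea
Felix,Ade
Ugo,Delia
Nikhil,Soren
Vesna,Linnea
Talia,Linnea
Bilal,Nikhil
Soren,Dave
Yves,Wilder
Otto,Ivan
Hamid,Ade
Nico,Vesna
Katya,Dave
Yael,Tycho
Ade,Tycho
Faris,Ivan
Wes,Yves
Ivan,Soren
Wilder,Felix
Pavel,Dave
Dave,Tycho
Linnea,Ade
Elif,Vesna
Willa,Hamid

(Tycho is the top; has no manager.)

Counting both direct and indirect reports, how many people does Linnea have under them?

Linnea directly manages Delia, Vesna, Talia. Under Delia: Ugo (1). Under Vesna: Nico, Elif (2). Talia has no reports. So Linnea's organization is 3 direct reports plus everyone under them: 2 + 3 + 1 = 6.

6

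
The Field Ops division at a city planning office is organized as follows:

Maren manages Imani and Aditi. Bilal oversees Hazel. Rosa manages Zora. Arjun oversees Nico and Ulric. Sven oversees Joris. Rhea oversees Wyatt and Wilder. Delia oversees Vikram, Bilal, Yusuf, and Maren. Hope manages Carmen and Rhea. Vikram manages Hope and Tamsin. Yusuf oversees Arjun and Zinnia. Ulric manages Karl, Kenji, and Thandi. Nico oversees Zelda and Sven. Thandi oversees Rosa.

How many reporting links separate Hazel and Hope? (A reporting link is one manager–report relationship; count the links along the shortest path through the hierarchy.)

Hazel is 2 levels below Delia, and Hope is 2 levels below Delia (their lowest common manager). The shortest path runs up from Hazel to Delia and back down to Hope: 2 + 2 = 4 links.

4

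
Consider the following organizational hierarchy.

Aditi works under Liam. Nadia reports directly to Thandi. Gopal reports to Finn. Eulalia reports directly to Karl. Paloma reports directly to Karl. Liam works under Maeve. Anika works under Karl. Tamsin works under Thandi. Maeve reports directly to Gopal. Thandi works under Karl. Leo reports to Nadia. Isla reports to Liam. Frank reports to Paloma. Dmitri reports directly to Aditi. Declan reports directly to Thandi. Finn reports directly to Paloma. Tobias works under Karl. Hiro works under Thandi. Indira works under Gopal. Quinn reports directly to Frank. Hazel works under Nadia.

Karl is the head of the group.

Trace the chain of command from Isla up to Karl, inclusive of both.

Isla -> Liam -> Maeve -> Gopal -> Finn -> Paloma -> Karl

Isla reports to Liam. Liam reports to Maeve. Maeve reports to Gopal. Gopal reports to Finn. Finn reports to Paloma. Paloma reports to Karl. Karl is at the top.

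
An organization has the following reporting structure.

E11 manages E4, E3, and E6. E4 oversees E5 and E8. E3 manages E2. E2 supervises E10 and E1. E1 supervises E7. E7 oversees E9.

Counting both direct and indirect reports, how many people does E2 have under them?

E2 directly manages E10, E1. E10 has no reports. Under E1: E7, E9 (2). So E2's organization is 2 direct reports plus everyone under them: 1 + 3 = 4.

4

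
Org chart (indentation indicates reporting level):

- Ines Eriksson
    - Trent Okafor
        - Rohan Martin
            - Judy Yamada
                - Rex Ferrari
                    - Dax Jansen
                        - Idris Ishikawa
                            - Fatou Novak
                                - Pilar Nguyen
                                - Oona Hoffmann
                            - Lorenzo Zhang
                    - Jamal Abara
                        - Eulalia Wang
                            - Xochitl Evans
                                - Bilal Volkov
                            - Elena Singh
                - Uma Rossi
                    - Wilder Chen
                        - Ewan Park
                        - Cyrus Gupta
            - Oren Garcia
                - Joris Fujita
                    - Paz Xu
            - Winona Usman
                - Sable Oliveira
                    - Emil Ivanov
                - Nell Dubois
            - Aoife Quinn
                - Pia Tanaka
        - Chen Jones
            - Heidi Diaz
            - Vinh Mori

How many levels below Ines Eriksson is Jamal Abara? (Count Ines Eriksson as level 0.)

5

Chain from Jamal Abara up to Ines Eriksson: Jamal Abara → Rex Ferrari → Judy Yamada → Rohan Martin → Trent Okafor → Ines Eriksson. That is 5 steps up, so Jamal Abara is 5 levels below Ines Eriksson.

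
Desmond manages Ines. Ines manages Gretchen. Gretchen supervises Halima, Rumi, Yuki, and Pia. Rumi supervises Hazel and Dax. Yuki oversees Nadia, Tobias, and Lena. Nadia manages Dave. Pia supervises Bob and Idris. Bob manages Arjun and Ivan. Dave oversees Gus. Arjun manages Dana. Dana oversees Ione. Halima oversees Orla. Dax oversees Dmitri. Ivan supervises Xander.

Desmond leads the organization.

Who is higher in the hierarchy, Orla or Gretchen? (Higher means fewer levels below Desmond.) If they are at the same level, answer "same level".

Orla is 4 levels below Desmond; Gretchen is 2. Gretchen is higher.

Gretchen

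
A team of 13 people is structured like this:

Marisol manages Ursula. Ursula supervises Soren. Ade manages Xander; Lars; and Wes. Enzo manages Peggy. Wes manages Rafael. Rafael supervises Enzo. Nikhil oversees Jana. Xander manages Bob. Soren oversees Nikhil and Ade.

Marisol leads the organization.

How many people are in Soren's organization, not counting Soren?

Soren directly manages Nikhil, Ade. Under Nikhil: Jana (1). Under Ade: Wes, Rafael, Enzo, Peggy, Lars, Xander, Bob (7). So Soren's organization is 2 direct reports plus everyone under them: 2 + 8 = 10.

10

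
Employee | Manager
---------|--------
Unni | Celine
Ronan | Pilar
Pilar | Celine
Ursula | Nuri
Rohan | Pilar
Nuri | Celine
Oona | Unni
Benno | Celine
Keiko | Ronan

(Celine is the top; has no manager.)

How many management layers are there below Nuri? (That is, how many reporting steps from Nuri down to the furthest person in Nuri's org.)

1

The longest chain under Nuri runs Nuri → Ursula, which is 1 level below Nuri.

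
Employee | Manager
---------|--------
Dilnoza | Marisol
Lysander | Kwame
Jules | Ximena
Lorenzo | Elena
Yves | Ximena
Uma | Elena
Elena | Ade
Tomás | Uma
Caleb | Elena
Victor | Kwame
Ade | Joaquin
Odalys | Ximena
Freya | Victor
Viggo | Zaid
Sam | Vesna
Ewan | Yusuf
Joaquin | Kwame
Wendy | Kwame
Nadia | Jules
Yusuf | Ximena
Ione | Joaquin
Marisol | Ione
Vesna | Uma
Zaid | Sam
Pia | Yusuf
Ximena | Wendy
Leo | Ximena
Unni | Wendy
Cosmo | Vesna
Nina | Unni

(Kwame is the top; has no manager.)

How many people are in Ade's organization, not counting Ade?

10

Ade directly manages Elena. Under Elena: Caleb, Lorenzo, Uma, Vesna, Cosmo, Sam, Zaid, Viggo, Tomás (9). That's 10 in total.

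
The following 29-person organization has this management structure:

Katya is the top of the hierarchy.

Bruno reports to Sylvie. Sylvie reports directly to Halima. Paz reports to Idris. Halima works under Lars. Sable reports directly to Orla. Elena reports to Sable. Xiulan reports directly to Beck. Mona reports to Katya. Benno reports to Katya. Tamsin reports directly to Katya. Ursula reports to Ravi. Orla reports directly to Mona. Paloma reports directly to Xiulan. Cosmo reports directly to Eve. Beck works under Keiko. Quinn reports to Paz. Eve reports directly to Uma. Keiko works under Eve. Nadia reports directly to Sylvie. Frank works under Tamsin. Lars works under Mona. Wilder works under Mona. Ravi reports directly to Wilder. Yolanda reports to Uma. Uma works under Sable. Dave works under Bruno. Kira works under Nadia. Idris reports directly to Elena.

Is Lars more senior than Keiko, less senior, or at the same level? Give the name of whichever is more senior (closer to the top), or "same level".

Lars is 2 levels below Katya; Keiko is 6. Lars is higher.

Lars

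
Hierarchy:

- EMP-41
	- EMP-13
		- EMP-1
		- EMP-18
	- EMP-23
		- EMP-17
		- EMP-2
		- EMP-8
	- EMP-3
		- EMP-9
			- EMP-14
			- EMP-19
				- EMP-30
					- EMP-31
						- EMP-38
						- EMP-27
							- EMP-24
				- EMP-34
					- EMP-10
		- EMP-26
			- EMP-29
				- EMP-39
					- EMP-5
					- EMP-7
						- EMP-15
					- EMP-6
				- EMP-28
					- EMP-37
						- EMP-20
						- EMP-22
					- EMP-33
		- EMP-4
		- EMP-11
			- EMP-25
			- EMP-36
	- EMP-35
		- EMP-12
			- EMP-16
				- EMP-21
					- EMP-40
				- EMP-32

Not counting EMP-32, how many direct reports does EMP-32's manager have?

1

EMP-32 reports to EMP-16. EMP-16's other direct reports are EMP-21 — 1 peer.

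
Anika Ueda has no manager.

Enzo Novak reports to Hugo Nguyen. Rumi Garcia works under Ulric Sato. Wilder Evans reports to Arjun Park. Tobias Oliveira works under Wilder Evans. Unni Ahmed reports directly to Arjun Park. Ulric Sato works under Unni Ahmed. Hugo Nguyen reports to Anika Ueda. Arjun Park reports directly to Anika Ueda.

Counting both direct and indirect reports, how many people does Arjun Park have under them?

Arjun Park directly manages Unni Ahmed, Wilder Evans. Under Unni Ahmed: Ulric Sato, Rumi Garcia (2). Under Wilder Evans: Tobias Oliveira (1). So Arjun Park's organization is 2 direct reports plus everyone under them: 3 + 2 = 5.

5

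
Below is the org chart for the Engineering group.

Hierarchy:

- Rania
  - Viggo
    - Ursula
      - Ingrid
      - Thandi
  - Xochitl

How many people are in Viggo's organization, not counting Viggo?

Viggo directly manages Ursula. Under Ursula: Thandi, Ingrid (2). That's 3 in total.

3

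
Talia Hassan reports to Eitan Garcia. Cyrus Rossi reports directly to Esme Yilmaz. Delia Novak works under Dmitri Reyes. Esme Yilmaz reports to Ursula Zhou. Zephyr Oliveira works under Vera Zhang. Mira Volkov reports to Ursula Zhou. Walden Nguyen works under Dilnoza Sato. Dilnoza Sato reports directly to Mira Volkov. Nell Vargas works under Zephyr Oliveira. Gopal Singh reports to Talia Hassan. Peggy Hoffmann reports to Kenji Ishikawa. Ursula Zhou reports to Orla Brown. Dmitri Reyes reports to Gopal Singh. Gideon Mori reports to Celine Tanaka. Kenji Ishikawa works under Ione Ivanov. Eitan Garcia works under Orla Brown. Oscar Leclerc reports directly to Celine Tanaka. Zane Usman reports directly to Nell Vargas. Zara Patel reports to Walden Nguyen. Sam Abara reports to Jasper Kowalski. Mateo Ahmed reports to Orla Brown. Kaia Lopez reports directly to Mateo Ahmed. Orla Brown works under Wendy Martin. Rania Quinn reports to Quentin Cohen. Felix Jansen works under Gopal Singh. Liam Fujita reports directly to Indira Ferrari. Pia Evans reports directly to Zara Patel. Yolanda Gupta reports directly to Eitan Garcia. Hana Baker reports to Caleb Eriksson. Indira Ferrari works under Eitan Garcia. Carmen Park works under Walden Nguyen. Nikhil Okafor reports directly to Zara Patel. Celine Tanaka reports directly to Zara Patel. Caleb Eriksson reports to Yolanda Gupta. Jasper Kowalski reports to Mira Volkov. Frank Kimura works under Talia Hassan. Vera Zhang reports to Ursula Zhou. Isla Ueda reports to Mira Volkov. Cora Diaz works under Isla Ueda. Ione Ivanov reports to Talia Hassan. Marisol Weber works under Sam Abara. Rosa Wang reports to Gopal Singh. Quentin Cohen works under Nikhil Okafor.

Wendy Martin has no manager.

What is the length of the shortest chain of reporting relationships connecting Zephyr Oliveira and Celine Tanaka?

Zephyr Oliveira is 2 levels below Ursula Zhou, and Celine Tanaka is 5 levels below Ursula Zhou (their lowest common manager). The shortest path runs up from Zephyr Oliveira to Ursula Zhou and back down to Celine Tanaka: 2 + 5 = 7 links.

7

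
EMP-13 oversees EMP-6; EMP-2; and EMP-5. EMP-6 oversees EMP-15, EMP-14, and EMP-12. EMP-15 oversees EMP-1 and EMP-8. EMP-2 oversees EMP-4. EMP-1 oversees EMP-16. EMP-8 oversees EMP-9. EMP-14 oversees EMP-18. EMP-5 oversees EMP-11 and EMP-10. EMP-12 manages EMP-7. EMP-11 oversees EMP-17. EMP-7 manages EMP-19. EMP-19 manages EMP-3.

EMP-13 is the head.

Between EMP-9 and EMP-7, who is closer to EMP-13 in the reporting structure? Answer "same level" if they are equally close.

EMP-7

EMP-9 is 4 levels below EMP-13; EMP-7 is 3. EMP-7 is higher.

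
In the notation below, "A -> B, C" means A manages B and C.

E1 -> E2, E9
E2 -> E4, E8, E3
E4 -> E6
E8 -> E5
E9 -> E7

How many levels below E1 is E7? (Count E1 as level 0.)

2

Chain from E7 up to E1: E7 → E9 → E1. That is 2 steps up, so E7 is 2 levels below E1.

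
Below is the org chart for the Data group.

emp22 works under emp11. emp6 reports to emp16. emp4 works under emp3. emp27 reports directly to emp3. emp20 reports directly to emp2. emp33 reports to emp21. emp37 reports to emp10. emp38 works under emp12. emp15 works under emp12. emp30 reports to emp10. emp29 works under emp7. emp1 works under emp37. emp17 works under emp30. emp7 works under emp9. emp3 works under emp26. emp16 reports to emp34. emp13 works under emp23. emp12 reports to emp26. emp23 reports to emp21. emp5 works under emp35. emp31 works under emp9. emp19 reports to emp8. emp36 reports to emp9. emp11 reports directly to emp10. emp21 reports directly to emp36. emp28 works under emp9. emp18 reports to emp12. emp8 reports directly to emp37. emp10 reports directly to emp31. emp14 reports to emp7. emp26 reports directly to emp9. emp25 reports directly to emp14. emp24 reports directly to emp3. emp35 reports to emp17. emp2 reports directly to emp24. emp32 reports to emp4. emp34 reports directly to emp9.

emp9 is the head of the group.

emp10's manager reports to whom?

emp10 reports to emp31, and emp31 reports to emp9. So emp10's skip-level manager is emp9.

emp9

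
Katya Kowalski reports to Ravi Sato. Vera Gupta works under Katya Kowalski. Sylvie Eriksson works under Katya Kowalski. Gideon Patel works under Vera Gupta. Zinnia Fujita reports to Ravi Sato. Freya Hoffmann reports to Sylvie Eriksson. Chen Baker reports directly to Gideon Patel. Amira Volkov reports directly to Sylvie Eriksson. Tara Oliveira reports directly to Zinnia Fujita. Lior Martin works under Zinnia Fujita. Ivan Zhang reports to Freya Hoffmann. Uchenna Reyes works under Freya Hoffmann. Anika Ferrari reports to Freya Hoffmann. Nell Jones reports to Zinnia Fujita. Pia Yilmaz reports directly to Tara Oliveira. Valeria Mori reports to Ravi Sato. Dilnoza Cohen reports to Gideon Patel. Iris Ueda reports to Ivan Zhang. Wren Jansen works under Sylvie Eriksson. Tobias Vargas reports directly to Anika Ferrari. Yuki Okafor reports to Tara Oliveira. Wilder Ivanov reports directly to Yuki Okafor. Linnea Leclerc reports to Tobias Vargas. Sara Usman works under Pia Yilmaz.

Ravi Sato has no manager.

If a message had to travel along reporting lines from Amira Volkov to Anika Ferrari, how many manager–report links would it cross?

Amira Volkov is 1 level below Sylvie Eriksson, and Anika Ferrari is 2 levels below Sylvie Eriksson (their lowest common manager). The shortest path runs up from Amira Volkov to Sylvie Eriksson and back down to Anika Ferrari: 1 + 2 = 3 links.

3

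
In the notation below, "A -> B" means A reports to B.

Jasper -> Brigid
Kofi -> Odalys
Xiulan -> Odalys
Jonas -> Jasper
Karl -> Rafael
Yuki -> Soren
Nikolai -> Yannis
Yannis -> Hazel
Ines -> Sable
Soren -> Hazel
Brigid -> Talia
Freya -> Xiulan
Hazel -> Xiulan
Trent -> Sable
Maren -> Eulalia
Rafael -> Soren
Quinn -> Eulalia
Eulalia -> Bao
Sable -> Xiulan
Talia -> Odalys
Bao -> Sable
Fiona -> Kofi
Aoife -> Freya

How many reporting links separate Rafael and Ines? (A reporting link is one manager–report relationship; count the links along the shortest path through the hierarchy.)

5

Rafael is 3 levels below Xiulan, and Ines is 2 levels below Xiulan (their lowest common manager). The shortest path runs up from Rafael to Xiulan and back down to Ines: 3 + 2 = 5 links.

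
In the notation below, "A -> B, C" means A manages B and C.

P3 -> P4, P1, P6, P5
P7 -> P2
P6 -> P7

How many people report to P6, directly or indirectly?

2

P6 directly manages P7. Under P7: P2 (1). That's 2 in total.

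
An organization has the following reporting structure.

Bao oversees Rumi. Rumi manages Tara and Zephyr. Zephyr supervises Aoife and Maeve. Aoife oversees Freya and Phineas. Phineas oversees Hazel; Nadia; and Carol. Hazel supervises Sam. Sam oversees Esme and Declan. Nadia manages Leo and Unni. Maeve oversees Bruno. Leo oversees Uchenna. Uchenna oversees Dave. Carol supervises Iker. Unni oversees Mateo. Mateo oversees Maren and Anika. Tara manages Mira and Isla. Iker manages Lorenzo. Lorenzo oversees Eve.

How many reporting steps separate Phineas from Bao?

4

Chain from Phineas up to Bao: Phineas → Aoife → Zephyr → Rumi → Bao. That is 4 steps up, so Phineas is 4 levels below Bao.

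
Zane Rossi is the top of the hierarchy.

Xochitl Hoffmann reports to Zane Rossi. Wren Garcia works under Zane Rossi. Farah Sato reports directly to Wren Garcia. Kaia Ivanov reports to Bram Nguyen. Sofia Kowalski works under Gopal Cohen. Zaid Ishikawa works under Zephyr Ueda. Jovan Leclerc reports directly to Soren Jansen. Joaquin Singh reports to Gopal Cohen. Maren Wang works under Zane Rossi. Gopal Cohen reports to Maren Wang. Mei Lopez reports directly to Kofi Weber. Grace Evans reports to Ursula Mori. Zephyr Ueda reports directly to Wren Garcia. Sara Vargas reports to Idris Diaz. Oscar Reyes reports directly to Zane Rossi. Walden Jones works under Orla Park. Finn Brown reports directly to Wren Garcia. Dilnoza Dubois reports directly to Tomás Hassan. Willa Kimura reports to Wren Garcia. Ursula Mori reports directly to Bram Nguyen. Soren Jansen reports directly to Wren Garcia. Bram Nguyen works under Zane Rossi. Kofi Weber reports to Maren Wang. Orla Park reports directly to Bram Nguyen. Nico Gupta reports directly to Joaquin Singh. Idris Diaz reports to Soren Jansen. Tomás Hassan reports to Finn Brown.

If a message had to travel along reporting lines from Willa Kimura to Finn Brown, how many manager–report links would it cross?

2

Willa Kimura is 1 level below Wren Garcia, and Finn Brown is 1 level below Wren Garcia (their lowest common manager). The shortest path runs up from Willa Kimura to Wren Garcia and back down to Finn Brown: 1 + 1 = 2 links.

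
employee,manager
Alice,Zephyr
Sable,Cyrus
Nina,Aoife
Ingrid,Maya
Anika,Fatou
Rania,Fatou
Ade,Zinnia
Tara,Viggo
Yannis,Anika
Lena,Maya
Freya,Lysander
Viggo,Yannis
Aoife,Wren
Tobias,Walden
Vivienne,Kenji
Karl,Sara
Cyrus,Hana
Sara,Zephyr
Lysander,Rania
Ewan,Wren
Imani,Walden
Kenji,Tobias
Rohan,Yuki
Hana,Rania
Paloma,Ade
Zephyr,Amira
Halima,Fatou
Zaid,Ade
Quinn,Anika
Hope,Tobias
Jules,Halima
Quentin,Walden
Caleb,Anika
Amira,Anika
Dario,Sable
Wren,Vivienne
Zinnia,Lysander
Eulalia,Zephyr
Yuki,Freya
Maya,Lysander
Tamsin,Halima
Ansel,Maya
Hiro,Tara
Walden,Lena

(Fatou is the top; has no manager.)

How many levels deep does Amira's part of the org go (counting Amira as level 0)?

3

The longest chain under Amira runs Amira → Zephyr → Sara → Karl, which is 3 levels below Amira.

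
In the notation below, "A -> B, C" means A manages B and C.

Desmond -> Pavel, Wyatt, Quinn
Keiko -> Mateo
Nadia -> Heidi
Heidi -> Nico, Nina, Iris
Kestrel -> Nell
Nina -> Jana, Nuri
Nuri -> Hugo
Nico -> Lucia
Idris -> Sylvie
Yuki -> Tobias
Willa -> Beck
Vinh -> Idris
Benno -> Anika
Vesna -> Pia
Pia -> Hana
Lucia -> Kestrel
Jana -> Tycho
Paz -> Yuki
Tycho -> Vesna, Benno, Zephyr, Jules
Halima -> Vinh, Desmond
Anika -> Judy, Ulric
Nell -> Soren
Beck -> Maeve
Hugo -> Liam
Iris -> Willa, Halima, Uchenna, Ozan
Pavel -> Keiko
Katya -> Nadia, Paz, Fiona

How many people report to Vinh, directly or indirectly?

Vinh directly manages Idris. Under Idris: Sylvie (1). That's 2 in total.

2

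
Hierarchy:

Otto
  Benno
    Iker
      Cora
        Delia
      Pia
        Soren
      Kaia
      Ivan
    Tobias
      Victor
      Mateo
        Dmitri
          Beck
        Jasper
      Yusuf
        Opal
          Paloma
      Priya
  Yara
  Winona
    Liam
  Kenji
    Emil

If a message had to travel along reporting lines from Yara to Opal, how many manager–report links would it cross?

Yara is 1 level below Otto, and Opal is 4 levels below Otto (their lowest common manager). The shortest path runs up from Yara to Otto and back down to Opal: 1 + 4 = 5 links.

5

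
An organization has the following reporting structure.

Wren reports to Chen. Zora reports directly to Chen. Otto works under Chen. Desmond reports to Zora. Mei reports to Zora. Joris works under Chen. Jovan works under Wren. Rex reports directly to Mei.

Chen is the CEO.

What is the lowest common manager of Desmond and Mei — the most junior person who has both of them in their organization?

Desmond's chain of managers is Zora, Chen. Mei's chain of managers is Zora, Chen. The first manager that appears in both chains is Zora.

Zora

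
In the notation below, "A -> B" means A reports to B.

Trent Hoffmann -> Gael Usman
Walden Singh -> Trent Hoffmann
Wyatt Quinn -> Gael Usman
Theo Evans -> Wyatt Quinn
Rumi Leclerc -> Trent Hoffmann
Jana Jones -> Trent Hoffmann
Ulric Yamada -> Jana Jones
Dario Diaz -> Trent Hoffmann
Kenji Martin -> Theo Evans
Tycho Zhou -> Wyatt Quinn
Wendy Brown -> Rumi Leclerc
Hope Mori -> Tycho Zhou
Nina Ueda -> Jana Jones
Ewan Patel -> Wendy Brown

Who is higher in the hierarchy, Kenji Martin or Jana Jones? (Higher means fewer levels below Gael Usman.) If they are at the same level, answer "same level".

Jana Jones

Kenji Martin is 3 levels below Gael Usman; Jana Jones is 2. Jana Jones is higher.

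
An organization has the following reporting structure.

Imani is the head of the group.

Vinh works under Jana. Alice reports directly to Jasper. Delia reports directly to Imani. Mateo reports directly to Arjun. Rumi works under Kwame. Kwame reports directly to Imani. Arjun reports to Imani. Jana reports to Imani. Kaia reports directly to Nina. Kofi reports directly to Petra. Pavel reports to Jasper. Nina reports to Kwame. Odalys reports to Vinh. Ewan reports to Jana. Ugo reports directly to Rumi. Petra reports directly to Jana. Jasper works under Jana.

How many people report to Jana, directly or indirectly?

8

Jana directly manages Ewan, Petra, Jasper, Vinh. Ewan has no reports. Under Petra: Kofi (1). Under Jasper: Pavel, Alice (2). Under Vinh: Odalys (1). So Jana's organization is 4 direct reports plus everyone under them: 1 + 2 + 3 + 2 = 8.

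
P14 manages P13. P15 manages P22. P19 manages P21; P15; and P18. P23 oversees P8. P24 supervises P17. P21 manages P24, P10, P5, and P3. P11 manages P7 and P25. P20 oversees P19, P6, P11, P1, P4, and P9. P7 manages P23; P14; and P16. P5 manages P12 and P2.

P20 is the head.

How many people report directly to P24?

1

P24 directly manages P17. That is 1 direct report.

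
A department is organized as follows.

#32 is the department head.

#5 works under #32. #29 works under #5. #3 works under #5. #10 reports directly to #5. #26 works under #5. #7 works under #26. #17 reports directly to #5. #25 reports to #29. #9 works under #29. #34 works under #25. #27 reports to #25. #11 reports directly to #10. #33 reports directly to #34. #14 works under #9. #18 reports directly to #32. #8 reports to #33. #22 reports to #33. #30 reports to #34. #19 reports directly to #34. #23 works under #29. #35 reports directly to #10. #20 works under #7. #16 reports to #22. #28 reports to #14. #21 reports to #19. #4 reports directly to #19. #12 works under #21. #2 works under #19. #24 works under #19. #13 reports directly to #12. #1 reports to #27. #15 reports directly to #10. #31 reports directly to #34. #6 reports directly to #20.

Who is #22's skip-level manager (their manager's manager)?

#34

#22 reports to #33, and #33 reports to #34. So #22's skip-level manager is #34.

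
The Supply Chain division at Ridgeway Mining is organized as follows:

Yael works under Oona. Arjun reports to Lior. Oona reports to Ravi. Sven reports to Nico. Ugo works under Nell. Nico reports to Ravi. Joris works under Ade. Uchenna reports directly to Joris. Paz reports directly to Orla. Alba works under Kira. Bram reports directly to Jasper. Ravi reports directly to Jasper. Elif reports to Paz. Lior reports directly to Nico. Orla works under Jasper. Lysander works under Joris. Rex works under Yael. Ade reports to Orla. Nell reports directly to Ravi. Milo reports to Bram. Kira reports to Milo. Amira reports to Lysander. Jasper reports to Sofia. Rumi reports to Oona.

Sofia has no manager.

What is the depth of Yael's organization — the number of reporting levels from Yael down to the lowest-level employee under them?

1

The longest chain under Yael runs Yael → Rex, which is 1 level below Yael.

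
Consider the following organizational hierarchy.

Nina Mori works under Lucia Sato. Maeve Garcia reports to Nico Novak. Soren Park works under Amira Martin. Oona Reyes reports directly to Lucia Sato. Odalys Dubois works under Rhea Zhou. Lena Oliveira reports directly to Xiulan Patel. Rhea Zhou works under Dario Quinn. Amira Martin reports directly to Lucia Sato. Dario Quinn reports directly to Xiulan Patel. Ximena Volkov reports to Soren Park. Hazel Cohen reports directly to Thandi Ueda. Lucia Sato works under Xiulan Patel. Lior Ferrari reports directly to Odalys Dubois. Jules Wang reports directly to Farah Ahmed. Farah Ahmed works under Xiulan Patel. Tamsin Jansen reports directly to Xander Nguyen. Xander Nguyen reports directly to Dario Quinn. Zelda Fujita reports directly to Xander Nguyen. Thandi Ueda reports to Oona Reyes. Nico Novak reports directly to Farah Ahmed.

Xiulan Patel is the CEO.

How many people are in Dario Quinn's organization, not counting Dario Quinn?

6

Dario Quinn directly manages Rhea Zhou, Xander Nguyen. Under Rhea Zhou: Odalys Dubois, Lior Ferrari (2). Under Xander Nguyen: Zelda Fujita, Tamsin Jansen (2). So Dario Quinn's organization is 2 direct reports plus everyone under them: 3 + 3 = 6.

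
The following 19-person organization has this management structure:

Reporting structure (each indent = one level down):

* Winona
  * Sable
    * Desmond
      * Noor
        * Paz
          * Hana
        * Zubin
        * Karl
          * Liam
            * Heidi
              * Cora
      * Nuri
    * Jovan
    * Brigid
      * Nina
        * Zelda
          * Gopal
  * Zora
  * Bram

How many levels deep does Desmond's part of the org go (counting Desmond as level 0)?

The longest chain under Desmond runs Desmond → Noor → Karl → Liam → Heidi → Cora, which is 5 levels below Desmond.

5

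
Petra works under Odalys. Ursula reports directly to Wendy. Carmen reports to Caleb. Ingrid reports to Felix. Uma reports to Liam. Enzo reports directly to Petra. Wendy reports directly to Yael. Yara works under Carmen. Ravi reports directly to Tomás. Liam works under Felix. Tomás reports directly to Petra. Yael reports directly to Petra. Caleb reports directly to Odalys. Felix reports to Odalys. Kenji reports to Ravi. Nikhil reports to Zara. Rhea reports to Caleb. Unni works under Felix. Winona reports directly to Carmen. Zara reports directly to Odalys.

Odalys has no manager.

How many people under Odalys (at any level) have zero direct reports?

The people in Odalys's organization with no one reporting to them are Ingrid, Unni, Uma, Nikhil, Rhea, Winona, Yara, Kenji, Ursula, Enzo. That is 10.

10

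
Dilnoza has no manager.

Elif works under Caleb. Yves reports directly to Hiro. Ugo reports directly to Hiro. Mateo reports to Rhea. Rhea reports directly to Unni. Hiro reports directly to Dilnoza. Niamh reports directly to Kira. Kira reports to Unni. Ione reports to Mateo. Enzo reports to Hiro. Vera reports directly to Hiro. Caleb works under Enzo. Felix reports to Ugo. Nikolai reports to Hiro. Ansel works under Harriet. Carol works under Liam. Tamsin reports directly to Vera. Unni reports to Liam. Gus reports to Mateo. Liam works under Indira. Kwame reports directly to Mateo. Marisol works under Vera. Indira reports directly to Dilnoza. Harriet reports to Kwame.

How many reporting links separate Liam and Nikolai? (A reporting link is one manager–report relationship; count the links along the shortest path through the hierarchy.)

4

Liam is 2 levels below Dilnoza, and Nikolai is 2 levels below Dilnoza (their lowest common manager). The shortest path runs up from Liam to Dilnoza and back down to Nikolai: 2 + 2 = 4 links.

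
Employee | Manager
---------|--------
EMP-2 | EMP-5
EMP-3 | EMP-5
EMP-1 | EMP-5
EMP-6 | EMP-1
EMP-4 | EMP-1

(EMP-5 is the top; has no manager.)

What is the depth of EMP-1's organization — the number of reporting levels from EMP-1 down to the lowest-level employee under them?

1

The longest chain under EMP-1 runs EMP-1 → EMP-4, which is 1 level below EMP-1.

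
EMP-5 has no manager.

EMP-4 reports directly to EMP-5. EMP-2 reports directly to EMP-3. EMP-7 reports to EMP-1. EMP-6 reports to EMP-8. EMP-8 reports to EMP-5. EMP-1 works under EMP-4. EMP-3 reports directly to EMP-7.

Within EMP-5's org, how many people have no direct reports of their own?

2

The people in EMP-5's organization with no one reporting to them are EMP-6, EMP-2. That is 2.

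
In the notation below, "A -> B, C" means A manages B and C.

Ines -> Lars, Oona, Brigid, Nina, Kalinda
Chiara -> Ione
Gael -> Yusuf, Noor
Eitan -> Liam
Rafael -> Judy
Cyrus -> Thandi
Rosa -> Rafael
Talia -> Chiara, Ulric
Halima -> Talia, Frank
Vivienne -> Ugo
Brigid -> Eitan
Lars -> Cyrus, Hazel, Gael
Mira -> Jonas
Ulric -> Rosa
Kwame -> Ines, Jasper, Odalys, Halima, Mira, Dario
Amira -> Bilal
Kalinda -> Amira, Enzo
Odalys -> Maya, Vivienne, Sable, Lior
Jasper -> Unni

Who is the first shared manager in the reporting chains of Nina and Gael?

Nina's chain of managers is Ines, Kwame. Gael's chain of managers is Lars, Ines, Kwame. The first manager that appears in both chains is Ines.

Ines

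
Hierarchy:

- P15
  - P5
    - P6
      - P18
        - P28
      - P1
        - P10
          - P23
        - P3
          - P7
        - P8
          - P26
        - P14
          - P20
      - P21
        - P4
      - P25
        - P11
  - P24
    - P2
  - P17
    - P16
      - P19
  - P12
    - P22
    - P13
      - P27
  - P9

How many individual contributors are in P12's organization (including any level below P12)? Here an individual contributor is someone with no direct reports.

The people in P12's organization with no one reporting to them are P27, P22. That is 2.

2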